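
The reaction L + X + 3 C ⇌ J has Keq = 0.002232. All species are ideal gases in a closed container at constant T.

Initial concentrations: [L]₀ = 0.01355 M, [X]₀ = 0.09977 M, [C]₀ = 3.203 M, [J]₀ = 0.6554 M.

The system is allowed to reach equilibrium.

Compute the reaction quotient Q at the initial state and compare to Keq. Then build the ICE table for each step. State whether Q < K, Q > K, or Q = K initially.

Q₀ = 14.75 vs Keq = 0.002232 ⇒ Q>K, reverse
Step 1:
                    L           X           C           J
  init        0.01355     0.09977       3.203      0.6554
  Δ             0.558       0.558       1.674      -0.558
  eq           0.5716      0.6578       4.877     0.09736
  solve Keq expr → x = -0.558; check Q = 0.002232

Q₀ = 14.75; Q > K (proceeds reverse)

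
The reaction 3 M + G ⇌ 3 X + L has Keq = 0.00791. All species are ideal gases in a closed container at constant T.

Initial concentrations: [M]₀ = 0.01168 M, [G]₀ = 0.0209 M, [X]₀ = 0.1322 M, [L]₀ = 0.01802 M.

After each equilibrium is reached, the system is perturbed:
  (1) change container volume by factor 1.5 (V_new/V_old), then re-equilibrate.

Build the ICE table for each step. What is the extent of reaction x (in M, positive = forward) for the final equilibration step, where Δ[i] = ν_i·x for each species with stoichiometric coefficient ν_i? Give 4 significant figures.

x = 0 M

Q₀ = 1250 vs Keq = 0.00791 ⇒ Q>K, reverse
Step 1:
                  M         G         X         L
  init      0.01168    0.0209    0.1322   0.01802
  Δ         0.05354   0.01785  -0.05354  -0.01785
  eq        0.06522   0.03875   0.07866 1.7464e-04
  solve Keq expr → x = -0.01785; check Q = 0.00791
Then change container volume by factor 1.5 (V_new/V_old).
Step 2:
                  M         G         X         L
  init      0.04348   0.02583   0.05244 1.1642e-04
  Δ               0         0         0         0
  eq        0.04348   0.02583   0.05244 1.1642e-04
  solve Keq expr → x = 0; check Q = 0.00791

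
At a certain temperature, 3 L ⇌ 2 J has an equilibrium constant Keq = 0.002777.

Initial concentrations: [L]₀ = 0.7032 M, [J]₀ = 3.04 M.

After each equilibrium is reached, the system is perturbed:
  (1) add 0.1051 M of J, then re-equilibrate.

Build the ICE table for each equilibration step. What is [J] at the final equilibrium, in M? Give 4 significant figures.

Q₀ = 26.58 vs Keq = 0.002777 ⇒ Q>K, reverse
Step 1:
                    L           J
  I            0.7032        3.04
  C             3.804      -2.536
  E             4.507      0.5042
  solve Keq expr → x = -1.268; check Q = 0.002777
Then add 0.1051 M of J.
Step 2:
                    L           J
  I             4.507      0.6093
  C            0.1258    -0.08385
  E             4.633      0.5255
  solve Keq expr → x = -0.04192; check Q = 0.002777

[J]_eq = 0.5255 M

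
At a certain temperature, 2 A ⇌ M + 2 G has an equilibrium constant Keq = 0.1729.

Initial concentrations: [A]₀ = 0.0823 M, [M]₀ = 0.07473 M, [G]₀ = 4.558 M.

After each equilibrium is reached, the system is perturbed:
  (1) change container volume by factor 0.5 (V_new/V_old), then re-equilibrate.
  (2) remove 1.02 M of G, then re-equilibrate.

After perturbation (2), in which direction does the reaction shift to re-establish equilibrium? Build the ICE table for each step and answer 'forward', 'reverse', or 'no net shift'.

Q₀ = 229.2 vs Keq = 0.1729 ⇒ Q>K, reverse
Step 1:
                  A         M         G
  Initial    0.0823   0.07473     4.558
  Change     0.1485  -0.07426   -0.1485
  Equil      0.2308 4.7374e-04     4.409
  solve Keq expr → x = -0.07426; check Q = 0.1729
Then change container volume by factor 0.5 (V_new/V_old).
Step 2:
                  A         M         G
  Initial    0.4616 9.4747e-04     8.819
  Change  9.4339e-04 -4.7170e-04 -9.4339e-04
  Equil      0.4626 4.7578e-04     8.818
  solve Keq expr → x = -4.7170e-04; check Q = 0.1729
Then remove 1.02 M of G.
Step 3:
                  A         M         G
  Initial    0.4626 4.7578e-04     7.798
  Change  -2.6374e-04 1.3187e-04 2.6374e-04
  Equil      0.4623 6.0765e-04     7.798
  solve Keq expr → x = 1.3187e-04; check Q = 0.1729

Direction: forward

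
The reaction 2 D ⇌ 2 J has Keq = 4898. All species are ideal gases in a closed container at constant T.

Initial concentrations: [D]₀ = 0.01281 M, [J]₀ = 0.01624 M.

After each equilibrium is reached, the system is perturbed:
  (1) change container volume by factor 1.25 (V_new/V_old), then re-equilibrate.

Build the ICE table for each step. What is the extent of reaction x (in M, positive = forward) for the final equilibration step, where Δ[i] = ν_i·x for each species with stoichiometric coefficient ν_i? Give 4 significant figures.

Q₀ = 1.607 vs Keq = 4898 ⇒ Q<K, forward
Step 1:
                   D          J
  init       0.01281    0.01624
  Δ          -0.0124     0.0124
  eq      4.0924e-04    0.02864
  solve Keq expr → x = 0.0062; check Q = 4898
Then change container volume by factor 1.25 (V_new/V_old).
Step 2:
                   D          J
  init    3.2739e-04    0.02291
  Δ                0          0
  eq      3.2739e-04    0.02291
  solve Keq expr → x = 0; check Q = 4898

x = 0 M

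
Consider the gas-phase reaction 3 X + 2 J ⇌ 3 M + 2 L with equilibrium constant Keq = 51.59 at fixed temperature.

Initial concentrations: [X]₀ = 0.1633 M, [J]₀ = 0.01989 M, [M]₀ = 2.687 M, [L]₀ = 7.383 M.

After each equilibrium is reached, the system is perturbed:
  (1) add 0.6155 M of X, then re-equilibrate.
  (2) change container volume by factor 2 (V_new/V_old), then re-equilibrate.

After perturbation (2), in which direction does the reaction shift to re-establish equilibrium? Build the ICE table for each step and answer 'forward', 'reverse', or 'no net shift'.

Q₀ = 6.1382e+08 vs Keq = 51.59 ⇒ Q>K, reverse
Step 1:
                   X          J          M          L
  Initial     0.1633    0.01989      2.687      7.383
  Change       1.281     0.8538     -1.281    -0.8538
  Equil        1.444     0.8737      1.406      6.529
  solve Keq expr → x = -0.4269; check Q = 51.59
Then add 0.6155 M of X.
Step 2:
                   X          J          M          L
  Initial      2.059     0.8737      1.406      6.529
  Change     -0.1978    -0.1319     0.1978     0.1319
  Equil        1.862     0.7418      1.604      6.661
  solve Keq expr → x = 0.06595; check Q = 51.59
Then change container volume by factor 2 (V_new/V_old).
Step 3:
                   X          J          M          L
  Initial     0.9308     0.3709     0.8021      3.331
  Change           0          0          0          0
  Equil       0.9308     0.3709     0.8021      3.331
  solve Keq expr → x = 0; check Q = 51.59

Direction: no net shift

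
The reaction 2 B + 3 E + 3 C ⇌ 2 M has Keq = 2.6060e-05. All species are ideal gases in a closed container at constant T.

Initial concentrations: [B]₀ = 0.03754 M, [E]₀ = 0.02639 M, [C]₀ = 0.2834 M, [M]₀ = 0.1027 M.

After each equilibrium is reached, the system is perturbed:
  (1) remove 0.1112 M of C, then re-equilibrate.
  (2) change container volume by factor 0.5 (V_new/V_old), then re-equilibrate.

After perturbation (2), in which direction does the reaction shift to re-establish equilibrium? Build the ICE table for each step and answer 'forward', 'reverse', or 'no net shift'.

Q₀ = 1.7891e+07 vs Keq = 2.6060e-05 ⇒ Q>K, reverse
Step 1:
                   B          E          C          M
  I          0.03754    0.02639     0.2834     0.1027
  C           0.1027      0.154      0.154    -0.1027
  E           0.1402     0.1804     0.4374 1.5870e-05
  solve Keq expr → x = -0.05134; check Q = 2.6060e-05
Then remove 0.1112 M of C.
Step 2:
                   B          E          C          M
  I           0.1402     0.1804     0.3262 1.5870e-05
  C       5.6474e-06 8.4711e-06 8.4711e-06 -5.6474e-06
  E           0.1402     0.1804     0.3262 1.0223e-05
  solve Keq expr → x = -2.8237e-06; check Q = 2.6060e-05
Then change container volume by factor 0.5 (V_new/V_old).
Step 3:
                   B          E          C          M
  I           0.2805     0.3608     0.6525 2.0445e-05
  C       -1.4281e-04 -2.1421e-04 -2.1421e-04 1.4281e-04
  E           0.2803     0.3606     0.6523 1.6325e-04
  solve Keq expr → x = 7.1404e-05; check Q = 2.6060e-05

Direction: forward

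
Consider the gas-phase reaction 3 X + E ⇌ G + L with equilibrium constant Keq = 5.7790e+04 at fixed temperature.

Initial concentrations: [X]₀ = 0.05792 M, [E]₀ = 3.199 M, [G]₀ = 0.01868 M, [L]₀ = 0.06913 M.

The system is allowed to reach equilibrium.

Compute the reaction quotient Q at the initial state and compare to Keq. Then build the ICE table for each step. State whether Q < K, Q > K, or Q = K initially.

Q₀ = 2.078 vs Keq = 5.7790e+04 ⇒ Q<K, forward
Step 1:
                   X          E          G          L
  Initial    0.05792      3.199    0.01868    0.06913
  Change    -0.05531   -0.01844    0.01844    0.01844
  Equil     0.002605      3.181    0.03712    0.08757
  solve Keq expr → x = 0.01844; check Q = 5.7790e+04

Q₀ = 2.078; Q < K (proceeds forward)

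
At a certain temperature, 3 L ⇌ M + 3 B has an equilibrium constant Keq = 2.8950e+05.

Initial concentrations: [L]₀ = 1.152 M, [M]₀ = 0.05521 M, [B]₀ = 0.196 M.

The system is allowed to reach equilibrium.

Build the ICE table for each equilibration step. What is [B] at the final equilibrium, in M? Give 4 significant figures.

Q₀ = 2.7191e-04 vs Keq = 2.8950e+05 ⇒ Q<K, forward
Step 1:
                  L         M         B
  init        1.152   0.05521     0.196
  Δ          -1.137    0.3789     1.137
  eq        0.01525    0.4341     1.333
  solve Keq expr → x = 0.3789; check Q = 2.8950e+05

[B]_eq = 1.333 M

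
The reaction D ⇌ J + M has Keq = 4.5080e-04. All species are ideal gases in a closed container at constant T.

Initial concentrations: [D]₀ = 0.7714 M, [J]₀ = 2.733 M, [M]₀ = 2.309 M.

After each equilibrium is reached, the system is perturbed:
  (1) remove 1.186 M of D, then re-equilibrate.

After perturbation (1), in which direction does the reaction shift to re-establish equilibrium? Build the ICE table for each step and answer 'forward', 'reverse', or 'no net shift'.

Q₀ = 8.181 vs Keq = 4.5080e-04 ⇒ Q>K, reverse
Step 1:
                  D         J         M
  I          0.7714     2.733     2.309
  C           2.306    -2.306    -2.306
  E           3.077    0.4272  0.003247
  solve Keq expr → x = -2.306; check Q = 4.5080e-04
Then remove 1.186 M of D.
Step 2:
                  D         J         M
  I           1.891    0.4272  0.003247
  C        0.001244 -0.001244 -0.001244
  E           1.892     0.426  0.002003
  solve Keq expr → x = -0.001244; check Q = 4.5080e-04

Direction: reverse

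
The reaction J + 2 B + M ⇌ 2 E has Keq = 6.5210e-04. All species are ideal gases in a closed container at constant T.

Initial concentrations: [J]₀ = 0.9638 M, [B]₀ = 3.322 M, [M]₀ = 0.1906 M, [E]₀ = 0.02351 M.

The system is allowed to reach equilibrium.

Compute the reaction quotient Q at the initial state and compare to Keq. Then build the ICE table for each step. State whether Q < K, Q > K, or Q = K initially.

Q₀ = 2.7264e-04 vs Keq = 6.5210e-04 ⇒ Q<K, forward
Step 1:
                  J         B         M         E
  Initial    0.9638     3.322    0.1906   0.02351
  Change  -0.006015  -0.01203 -0.006015   0.01203
  Equil      0.9578      3.31    0.1846   0.03554
  solve Keq expr → x = 0.006015; check Q = 6.5210e-04

Q₀ = 2.7264e-04; Q < K (proceeds forward)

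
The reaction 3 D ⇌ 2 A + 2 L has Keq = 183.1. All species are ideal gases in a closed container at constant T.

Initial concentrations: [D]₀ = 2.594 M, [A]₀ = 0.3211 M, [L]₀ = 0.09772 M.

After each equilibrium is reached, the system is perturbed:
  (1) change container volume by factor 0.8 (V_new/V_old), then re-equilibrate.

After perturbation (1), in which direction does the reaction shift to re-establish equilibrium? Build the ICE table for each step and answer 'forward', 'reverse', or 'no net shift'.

Q₀ = 5.6408e-05 vs Keq = 183.1 ⇒ Q<K, forward
Step 1:
                  D         A         L
  I           2.594    0.3211   0.09772
  C          -2.237     1.492     1.492
  E          0.3566     1.813     1.589
  solve Keq expr → x = 0.7458; check Q = 183.1
Then change container volume by factor 0.8 (V_new/V_old).
Step 2:
                  D         A         L
  I          0.4457     2.266     1.987
  C         0.02865   -0.0191   -0.0191
  E          0.4744     2.247     1.968
  solve Keq expr → x = -0.00955; check Q = 183.1

Direction: reverse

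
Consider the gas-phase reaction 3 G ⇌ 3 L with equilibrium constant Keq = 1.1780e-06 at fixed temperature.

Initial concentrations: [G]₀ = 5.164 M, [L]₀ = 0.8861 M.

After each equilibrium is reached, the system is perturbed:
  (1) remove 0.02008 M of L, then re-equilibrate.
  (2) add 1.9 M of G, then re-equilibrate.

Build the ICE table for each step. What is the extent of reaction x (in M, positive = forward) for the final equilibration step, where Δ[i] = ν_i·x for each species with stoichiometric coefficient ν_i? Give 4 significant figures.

Q₀ = 0.005052 vs Keq = 1.1780e-06 ⇒ Q>K, reverse
Step 1:
                   G          L
  I            5.164     0.8861
  C           0.8229    -0.8229
  E            5.987    0.06323
  solve Keq expr → x = -0.2743; check Q = 1.1780e-06
Then remove 0.02008 M of L.
Step 2:
                   G          L
  I            5.987    0.04315
  C         -0.01987    0.01987
  E            5.967    0.06302
  solve Keq expr → x = 0.006623; check Q = 1.1780e-06
Then add 1.9 M of G.
Step 3:
                   G          L
  I            7.867    0.06302
  C         -0.01986    0.01986
  E            7.847    0.08288
  solve Keq expr → x = 0.006619; check Q = 1.1780e-06

x = 0.006619 M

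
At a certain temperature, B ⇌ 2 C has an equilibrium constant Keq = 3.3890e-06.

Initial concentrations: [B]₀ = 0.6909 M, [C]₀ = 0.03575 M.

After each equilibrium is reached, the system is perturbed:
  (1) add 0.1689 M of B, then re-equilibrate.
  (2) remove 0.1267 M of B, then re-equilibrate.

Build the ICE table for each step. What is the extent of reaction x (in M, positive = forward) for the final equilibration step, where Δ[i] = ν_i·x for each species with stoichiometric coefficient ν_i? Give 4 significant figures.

x = -6.4667e-05 M

Q₀ = 0.00185 vs Keq = 3.3890e-06 ⇒ Q>K, reverse
Step 1:
                    B           C
  init         0.6909     0.03575
  Δ            0.0171     -0.0342
  eq            0.708    0.001549
  solve Keq expr → x = -0.0171; check Q = 3.3890e-06
Then add 0.1689 M of B.
Step 2:
                    B           C
  init         0.8769    0.001549
  Δ       -8.7403e-05  1.7481e-04
  eq           0.8768    0.001724
  solve Keq expr → x = 8.7403e-05; check Q = 3.3890e-06
Then remove 0.1267 M of B.
Step 3:
                    B           C
  init         0.7501    0.001724
  Δ        6.4667e-05 -1.2933e-04
  eq           0.7502    0.001594
  solve Keq expr → x = -6.4667e-05; check Q = 3.3890e-06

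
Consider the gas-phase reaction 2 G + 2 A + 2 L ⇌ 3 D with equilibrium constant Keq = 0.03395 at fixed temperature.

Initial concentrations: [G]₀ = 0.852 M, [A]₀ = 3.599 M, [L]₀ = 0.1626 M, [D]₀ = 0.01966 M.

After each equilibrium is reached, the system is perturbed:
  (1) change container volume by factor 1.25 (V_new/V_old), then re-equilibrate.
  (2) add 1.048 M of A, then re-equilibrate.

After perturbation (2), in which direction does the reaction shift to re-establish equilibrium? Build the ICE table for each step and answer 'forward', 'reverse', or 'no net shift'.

Direction: forward

Q₀ = 3.0568e-05 vs Keq = 0.03395 ⇒ Q<K, forward
Step 1:
                  G         A         L         D
  Initial     0.852     3.599    0.1626   0.01966
  Change   -0.07223  -0.07223  -0.07223    0.1083
  Equil      0.7798     3.527   0.09037     0.128
  solve Keq expr → x = 0.03611; check Q = 0.03395
Then change container volume by factor 1.25 (V_new/V_old).
Step 2:
                  G         A         L         D
  Initial    0.6238     2.821    0.0723    0.1024
  Change   0.008692  0.008692  0.008692  -0.01304
  Equil      0.6325      2.83   0.08099   0.08936
  solve Keq expr → x = -0.004346; check Q = 0.03395
Then add 1.048 M of A.
Step 3:
                  G         A         L         D
  Initial    0.6325     3.878   0.08099   0.08936
  Change  -0.008192 -0.008192 -0.008192   0.01229
  Equil      0.6243      3.87    0.0728    0.1016
  solve Keq expr → x = 0.004096; check Q = 0.03395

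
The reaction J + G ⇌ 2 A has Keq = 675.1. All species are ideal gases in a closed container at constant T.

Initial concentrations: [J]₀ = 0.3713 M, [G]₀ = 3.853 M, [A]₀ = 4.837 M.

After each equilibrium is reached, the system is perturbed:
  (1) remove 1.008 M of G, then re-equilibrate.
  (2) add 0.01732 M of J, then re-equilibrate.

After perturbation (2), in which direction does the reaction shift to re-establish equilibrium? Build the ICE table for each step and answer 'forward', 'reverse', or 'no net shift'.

Direction: forward

Q₀ = 16.35 vs Keq = 675.1 ⇒ Q<K, forward
Step 1:
                   J          G          A
  init        0.3713      3.853      4.837
  Δ          -0.3582    -0.3582     0.7165
  eq         0.01307      3.495      5.553
  solve Keq expr → x = 0.3582; check Q = 675.1
Then remove 1.008 M of G.
Step 2:
                   J          G          A
  init       0.01307      2.487      5.553
  Δ         0.005192   0.005192   -0.01038
  eq         0.01826      2.492      5.543
  solve Keq expr → x = -0.005192; check Q = 675.1
Then add 0.01732 M of J.
Step 3:
                   J          G          A
  init       0.03558      2.492      5.543
  Δ         -0.01697   -0.01697    0.03394
  eq         0.01861      2.475      5.577
  solve Keq expr → x = 0.01697; check Q = 675.1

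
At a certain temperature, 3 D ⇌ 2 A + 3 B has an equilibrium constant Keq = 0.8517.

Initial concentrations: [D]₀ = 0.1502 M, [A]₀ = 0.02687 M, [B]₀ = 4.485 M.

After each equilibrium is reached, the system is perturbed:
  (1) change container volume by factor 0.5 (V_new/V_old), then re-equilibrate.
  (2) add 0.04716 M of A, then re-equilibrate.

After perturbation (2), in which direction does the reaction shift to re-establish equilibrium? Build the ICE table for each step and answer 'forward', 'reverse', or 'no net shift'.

Q₀ = 19.22 vs Keq = 0.8517 ⇒ Q>K, reverse
Step 1:
                  D         A         B
  Initial    0.1502   0.02687     4.485
  Change    0.02913  -0.01942  -0.02913
  Equil      0.1793  0.007451     4.456
  solve Keq expr → x = -0.009709; check Q = 0.8517
Then change container volume by factor 0.5 (V_new/V_old).
Step 2:
                  D         A         B
  Initial    0.3587    0.0149     8.912
  Change    0.01065 -0.007103  -0.01065
  Equil      0.3693  0.007799     8.901
  solve Keq expr → x = -0.003551; check Q = 0.8517
Then add 0.04716 M of A.
Step 3:
                  D         A         B
  Initial    0.3693   0.05496     8.901
  Change    0.06723  -0.04482  -0.06723
  Equil      0.4365   0.01014     8.834
  solve Keq expr → x = -0.02241; check Q = 0.8517

Direction: reverse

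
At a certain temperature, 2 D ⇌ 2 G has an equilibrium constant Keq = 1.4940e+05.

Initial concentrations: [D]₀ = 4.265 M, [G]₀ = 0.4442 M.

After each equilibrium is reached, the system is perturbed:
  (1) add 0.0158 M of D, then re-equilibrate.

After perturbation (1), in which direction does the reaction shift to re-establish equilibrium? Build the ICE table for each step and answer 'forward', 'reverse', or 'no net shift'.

Q₀ = 0.01085 vs Keq = 1.4940e+05 ⇒ Q<K, forward
Step 1:
                    D           G
  I             4.265      0.4442
  C            -4.253       4.253
  E           0.01215       4.697
  solve Keq expr → x = 2.126; check Q = 1.4940e+05
Then add 0.0158 M of D.
Step 2:
                    D           G
  I           0.02795       4.697
  C          -0.01576     0.01576
  E           0.01219       4.713
  solve Keq expr → x = 0.00788; check Q = 1.4940e+05

Direction: forward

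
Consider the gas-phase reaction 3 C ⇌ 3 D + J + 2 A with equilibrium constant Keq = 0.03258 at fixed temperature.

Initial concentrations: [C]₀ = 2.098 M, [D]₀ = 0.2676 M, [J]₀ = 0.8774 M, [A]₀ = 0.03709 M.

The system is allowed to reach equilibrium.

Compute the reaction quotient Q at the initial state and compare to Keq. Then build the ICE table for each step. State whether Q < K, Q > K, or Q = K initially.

Q₀ = 2.5047e-06 vs Keq = 0.03258 ⇒ Q<K, forward
Step 1:
                    C           D           J           A
  I             2.098      0.2676      0.8774     0.03709
  C            -0.577       0.577      0.1923      0.3847
  E             1.521      0.8446        1.07      0.4218
  solve Keq expr → x = 0.1923; check Q = 0.03258

Q₀ = 2.5047e-06; Q < K (proceeds forward)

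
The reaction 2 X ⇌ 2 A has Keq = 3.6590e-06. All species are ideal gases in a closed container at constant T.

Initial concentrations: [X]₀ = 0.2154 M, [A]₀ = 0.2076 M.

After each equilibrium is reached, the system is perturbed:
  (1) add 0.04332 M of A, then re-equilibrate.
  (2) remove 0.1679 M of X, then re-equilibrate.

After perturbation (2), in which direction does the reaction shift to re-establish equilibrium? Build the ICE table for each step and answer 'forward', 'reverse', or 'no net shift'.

Q₀ = 0.9289 vs Keq = 3.6590e-06 ⇒ Q>K, reverse
Step 1:
                  X         A
  Initial    0.2154    0.2076
  Change     0.2068   -0.2068
  Equil      0.4222 8.0759e-04
  solve Keq expr → x = -0.1034; check Q = 3.6590e-06
Then add 0.04332 M of A.
Step 2:
                  X         A
  Initial    0.4222   0.04413
  Change    0.04324  -0.04324
  Equil      0.4654 8.9030e-04
  solve Keq expr → x = -0.02162; check Q = 3.6590e-06
Then remove 0.1679 M of X.
Step 3:
                  X         A
  Initial    0.2975 8.9030e-04
  Change  3.2055e-04 -3.2055e-04
  Equil      0.2979 5.6974e-04
  solve Keq expr → x = -1.6028e-04; check Q = 3.6590e-06

Direction: reverse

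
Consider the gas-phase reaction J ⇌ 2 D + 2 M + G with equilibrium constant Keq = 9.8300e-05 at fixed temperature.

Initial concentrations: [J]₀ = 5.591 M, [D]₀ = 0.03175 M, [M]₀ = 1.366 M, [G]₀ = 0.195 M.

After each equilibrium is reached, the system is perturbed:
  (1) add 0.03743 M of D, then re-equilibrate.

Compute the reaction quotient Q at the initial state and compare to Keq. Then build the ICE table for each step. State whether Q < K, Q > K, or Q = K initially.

Q₀ = 6.5605e-05 vs Keq = 9.8300e-05 ⇒ Q<K, forward
Step 1:
                   J          D          M          G
  I            5.591    0.03175      1.366      0.195
  C        -0.003297   0.006594   0.006594   0.003297
  E            5.588    0.03834      1.373     0.1983
  solve Keq expr → x = 0.003297; check Q = 9.8300e-05
Then add 0.03743 M of D.
Step 2:
                   J          D          M          G
  I            5.588    0.07577      1.373     0.1983
  C          0.01727   -0.03454   -0.03454   -0.01727
  E            5.605    0.04123      1.338      0.181
  solve Keq expr → x = -0.01727; check Q = 9.8300e-05

Q₀ = 6.5605e-05; Q < K (proceeds forward)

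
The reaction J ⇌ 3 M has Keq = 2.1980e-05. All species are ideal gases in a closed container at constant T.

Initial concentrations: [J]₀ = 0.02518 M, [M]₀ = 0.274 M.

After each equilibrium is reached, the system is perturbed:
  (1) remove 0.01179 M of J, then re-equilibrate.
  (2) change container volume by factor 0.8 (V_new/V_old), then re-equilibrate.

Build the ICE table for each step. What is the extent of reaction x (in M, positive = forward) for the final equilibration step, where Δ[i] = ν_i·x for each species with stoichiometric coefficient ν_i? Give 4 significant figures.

x = -7.4062e-04 M

Q₀ = 0.817 vs Keq = 2.1980e-05 ⇒ Q>K, reverse
Step 1:
                   J          M
  I          0.02518      0.274
  C          0.08683    -0.2605
  E            0.112     0.0135
  solve Keq expr → x = -0.08683; check Q = 2.1980e-05
Then remove 0.01179 M of J.
Step 2:
                   J          M
  I           0.1002     0.0135
  C       1.6148e-04 -4.8444e-04
  E           0.1004    0.01302
  solve Keq expr → x = -1.6148e-04; check Q = 2.1980e-05
Then change container volume by factor 0.8 (V_new/V_old).
Step 3:
                   J          M
  I           0.1255    0.01627
  C       7.4062e-04  -0.002222
  E           0.1262    0.01405
  solve Keq expr → x = -7.4062e-04; check Q = 2.1980e-05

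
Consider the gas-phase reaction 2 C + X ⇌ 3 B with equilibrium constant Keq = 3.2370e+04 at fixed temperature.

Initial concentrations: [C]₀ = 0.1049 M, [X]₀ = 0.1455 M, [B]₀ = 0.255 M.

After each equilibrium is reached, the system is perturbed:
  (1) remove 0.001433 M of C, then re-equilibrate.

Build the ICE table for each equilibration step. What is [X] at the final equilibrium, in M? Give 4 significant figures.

[X]_eq = 0.09606 M

Q₀ = 10.36 vs Keq = 3.2370e+04 ⇒ Q<K, forward
Step 1:
                   C          X          B
  I           0.1049     0.1455      0.255
  C          -0.1003   -0.05013     0.1504
  E         0.004645    0.09537     0.4054
  solve Keq expr → x = 0.05013; check Q = 3.2370e+04
Then remove 0.001433 M of C.
Step 2:
                   C          X          B
  I         0.003212    0.09537     0.4054
  C         0.001381 6.9042e-04  -0.002071
  E         0.004593    0.09606     0.4033
  solve Keq expr → x = -6.9042e-04; check Q = 3.2370e+04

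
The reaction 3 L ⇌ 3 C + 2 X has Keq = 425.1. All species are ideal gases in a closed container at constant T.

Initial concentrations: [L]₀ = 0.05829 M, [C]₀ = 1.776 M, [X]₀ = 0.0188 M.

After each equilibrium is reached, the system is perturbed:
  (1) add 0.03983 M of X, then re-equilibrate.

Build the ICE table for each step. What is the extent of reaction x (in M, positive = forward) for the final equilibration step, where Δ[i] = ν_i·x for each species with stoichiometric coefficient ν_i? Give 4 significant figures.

x = -0.004315 M

Q₀ = 9.997 vs Keq = 425.1 ⇒ Q<K, forward
Step 1:
                   L          C          X
  Initial    0.05829      1.776     0.0188
  Change    -0.03057    0.03057    0.02038
  Equil      0.02772      1.807    0.03918
  solve Keq expr → x = 0.01019; check Q = 425.1
Then add 0.03983 M of X.
Step 2:
                   L          C          X
  Initial    0.02772      1.807    0.07901
  Change     0.01295   -0.01295  -0.008631
  Equil      0.04066      1.794    0.07038
  solve Keq expr → x = -0.004315; check Q = 425.1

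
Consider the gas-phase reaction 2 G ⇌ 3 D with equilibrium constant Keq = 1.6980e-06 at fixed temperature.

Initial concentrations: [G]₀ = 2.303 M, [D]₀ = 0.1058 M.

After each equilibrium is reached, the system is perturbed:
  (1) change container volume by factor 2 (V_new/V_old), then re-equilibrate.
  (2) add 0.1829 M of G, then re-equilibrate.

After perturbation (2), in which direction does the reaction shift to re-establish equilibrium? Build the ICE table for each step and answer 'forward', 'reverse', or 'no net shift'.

Direction: forward

Q₀ = 2.2329e-04 vs Keq = 1.6980e-06 ⇒ Q>K, reverse
Step 1:
                    G           D
  init          2.303      0.1058
  Δ           0.05644    -0.08466
  eq            2.359     0.02114
  solve Keq expr → x = -0.02822; check Q = 1.6980e-06
Then change container volume by factor 2 (V_new/V_old).
Step 2:
                    G           D
  init           1.18     0.01057
  Δ         -0.001823    0.002734
  eq            1.178     0.01331
  solve Keq expr → x = 9.1138e-04; check Q = 1.6980e-06
Then add 0.1829 M of G.
Step 3:
                    G           D
  init          1.361     0.01331
  Δ       -8.9175e-04    0.001338
  eq             1.36     0.01464
  solve Keq expr → x = 4.4588e-04; check Q = 1.6980e-06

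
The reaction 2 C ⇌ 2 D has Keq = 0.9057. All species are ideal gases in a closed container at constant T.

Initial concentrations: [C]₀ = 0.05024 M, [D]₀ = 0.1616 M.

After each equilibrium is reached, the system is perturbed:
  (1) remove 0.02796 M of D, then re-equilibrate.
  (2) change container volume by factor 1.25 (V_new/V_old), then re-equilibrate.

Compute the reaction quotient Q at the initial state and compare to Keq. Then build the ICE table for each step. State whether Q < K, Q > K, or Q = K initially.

Q₀ = 10.35 vs Keq = 0.9057 ⇒ Q>K, reverse
Step 1:
                    C           D
  Initial     0.05024      0.1616
  Change       0.0583     -0.0583
  Equil        0.1085      0.1033
  solve Keq expr → x = -0.02915; check Q = 0.9057
Then remove 0.02796 M of D.
Step 2:
                    C           D
  Initial      0.1085     0.07534
  Change     -0.01433     0.01433
  Equil       0.09422     0.08966
  solve Keq expr → x = 0.007163; check Q = 0.9057
Then change container volume by factor 1.25 (V_new/V_old).
Step 3:
                    C           D
  Initial     0.07537     0.07173
  Change            0           0
  Equil       0.07537     0.07173
  solve Keq expr → x = 0; check Q = 0.9057

Q₀ = 10.35; Q > K (proceeds reverse)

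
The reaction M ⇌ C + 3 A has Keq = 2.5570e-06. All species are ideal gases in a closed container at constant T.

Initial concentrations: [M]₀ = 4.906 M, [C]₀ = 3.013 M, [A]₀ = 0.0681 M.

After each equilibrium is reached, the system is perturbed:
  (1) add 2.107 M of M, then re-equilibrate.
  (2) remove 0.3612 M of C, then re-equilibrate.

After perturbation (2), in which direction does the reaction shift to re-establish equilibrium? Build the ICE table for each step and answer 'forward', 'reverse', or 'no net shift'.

Q₀ = 1.9396e-04 vs Keq = 2.5570e-06 ⇒ Q>K, reverse
Step 1:
                    M           C           A
  init          4.906       3.013      0.0681
  Δ           0.01732    -0.01732    -0.05196
  eq            4.923       2.996     0.01614
  solve Keq expr → x = -0.01732; check Q = 2.5570e-06
Then add 2.107 M of M.
Step 2:
                    M           C           A
  init           7.03       2.996     0.01614
  Δ       -6.7759e-04  6.7759e-04    0.002033
  eq             7.03       2.996     0.01817
  solve Keq expr → x = 6.7759e-04; check Q = 2.5570e-06
Then remove 0.3612 M of C.
Step 3:
                    M           C           A
  init           7.03       2.635     0.01817
  Δ       -2.6468e-04  2.6468e-04  7.9403e-04
  eq            7.029       2.635     0.01896
  solve Keq expr → x = 2.6468e-04; check Q = 2.5570e-06

Direction: forward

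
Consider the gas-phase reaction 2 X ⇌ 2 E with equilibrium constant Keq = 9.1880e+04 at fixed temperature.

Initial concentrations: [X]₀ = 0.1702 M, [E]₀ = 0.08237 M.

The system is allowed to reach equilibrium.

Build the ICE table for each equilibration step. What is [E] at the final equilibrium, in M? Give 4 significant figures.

Q₀ = 0.2342 vs Keq = 9.1880e+04 ⇒ Q<K, forward
Step 1:
                  X         E
  I          0.1702   0.08237
  C         -0.1694    0.1694
  E       8.3050e-04    0.2517
  solve Keq expr → x = 0.08468; check Q = 9.1880e+04

[E]_eq = 0.2517 M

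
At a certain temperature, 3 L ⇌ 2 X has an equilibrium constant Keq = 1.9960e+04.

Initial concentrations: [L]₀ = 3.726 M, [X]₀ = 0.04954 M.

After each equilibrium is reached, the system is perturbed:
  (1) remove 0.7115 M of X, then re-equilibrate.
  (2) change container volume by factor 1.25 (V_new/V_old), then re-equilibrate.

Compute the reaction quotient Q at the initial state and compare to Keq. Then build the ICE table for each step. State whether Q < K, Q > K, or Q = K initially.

Q₀ = 4.7444e-05; Q < K (proceeds forward)

Q₀ = 4.7444e-05 vs Keq = 1.9960e+04 ⇒ Q<K, forward
Step 1:
                  L         X
  init        3.726   0.04954
  Δ          -3.658     2.439
  eq         0.0677     2.488
  solve Keq expr → x = 1.219; check Q = 1.9960e+04
Then remove 0.7115 M of X.
Step 2:
                  L         X
  init       0.0677     1.777
  Δ        -0.01343  0.008954
  eq        0.05426     1.786
  solve Keq expr → x = 0.004477; check Q = 1.9960e+04
Then change container volume by factor 1.25 (V_new/V_old).
Step 3:
                  L         X
  init      0.04341     1.429
  Δ        0.003304 -0.002203
  eq        0.04672     1.426
  solve Keq expr → x = -0.001101; check Q = 1.9960e+04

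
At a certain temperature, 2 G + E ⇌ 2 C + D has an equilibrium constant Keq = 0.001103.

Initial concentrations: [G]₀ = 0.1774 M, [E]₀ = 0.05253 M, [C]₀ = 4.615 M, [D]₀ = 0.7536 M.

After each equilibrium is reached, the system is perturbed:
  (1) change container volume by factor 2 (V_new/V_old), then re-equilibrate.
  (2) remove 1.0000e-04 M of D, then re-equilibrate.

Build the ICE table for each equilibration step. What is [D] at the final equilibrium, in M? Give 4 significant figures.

[D]_eq = 1.3033e-04 M

Q₀ = 9709 vs Keq = 0.001103 ⇒ Q>K, reverse
Step 1:
                  G         E         C         D
  init       0.1774   0.05253     4.615    0.7536
  Δ           1.507    0.7533    -1.507   -0.7533
  eq          1.684    0.8059     3.108 2.6092e-04
  solve Keq expr → x = -0.7533; check Q = 0.001103
Then change container volume by factor 2 (V_new/V_old).
Step 2:
                  G         E         C         D
  init        0.842    0.4029     1.554 1.3046e-04
  Δ               0         0         0         0
  eq          0.842    0.4029     1.554 1.3046e-04
  solve Keq expr → x = 0; check Q = 0.001103
Then remove 1.0000e-04 M of D.
Step 3:
                  G         E         C         D
  init        0.842    0.4029     1.554 3.0462e-05
  Δ       -1.9974e-04 -9.9872e-05 1.9974e-04 9.9872e-05
  eq         0.8418    0.4028     1.554 1.3033e-04
  solve Keq expr → x = 9.9872e-05; check Q = 0.001103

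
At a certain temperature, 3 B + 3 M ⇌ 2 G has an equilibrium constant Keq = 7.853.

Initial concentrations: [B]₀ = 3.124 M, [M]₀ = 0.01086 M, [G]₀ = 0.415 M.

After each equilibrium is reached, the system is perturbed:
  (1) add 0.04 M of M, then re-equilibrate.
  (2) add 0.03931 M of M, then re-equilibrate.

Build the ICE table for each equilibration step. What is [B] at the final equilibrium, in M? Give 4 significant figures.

Q₀ = 4410 vs Keq = 7.853 ⇒ Q>K, reverse
Step 1:
                    B           M           G
  init          3.124     0.01086       0.415
  Δ           0.07007     0.07007    -0.04671
  eq            3.194     0.08093      0.3683
  solve Keq expr → x = -0.02336; check Q = 7.853
Then add 0.04 M of M.
Step 2:
                    B           M           G
  init          3.194      0.1209      0.3683
  Δ          -0.03561    -0.03561     0.02374
  eq            3.158     0.08532       0.392
  solve Keq expr → x = 0.01187; check Q = 7.853
Then add 0.03931 M of M.
Step 3:
                    B           M           G
  init          3.158      0.1246       0.392
  Δ          -0.03497    -0.03497     0.02331
  eq            3.123     0.08966      0.4153
  solve Keq expr → x = 0.01166; check Q = 7.853

[B]_eq = 3.123 M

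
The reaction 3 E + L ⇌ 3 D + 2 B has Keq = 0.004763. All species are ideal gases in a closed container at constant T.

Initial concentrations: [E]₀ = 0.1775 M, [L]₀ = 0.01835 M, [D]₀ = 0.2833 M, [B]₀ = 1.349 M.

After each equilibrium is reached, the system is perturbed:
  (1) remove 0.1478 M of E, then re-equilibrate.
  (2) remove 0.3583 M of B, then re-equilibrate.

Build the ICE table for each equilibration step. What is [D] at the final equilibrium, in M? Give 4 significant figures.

Q₀ = 403.2 vs Keq = 0.004763 ⇒ Q>K, reverse
Step 1:
                    E           L           D           B
  init         0.1775     0.01835      0.2833       1.349
  Δ            0.2529     0.08431     -0.2529     -0.1686
  eq           0.4304      0.1027     0.03036        1.18
  solve Keq expr → x = -0.08431; check Q = 0.004763
Then remove 0.1478 M of E.
Step 2:
                    E           L           D           B
  init         0.2826      0.1027     0.03036        1.18
  Δ          0.009473    0.003158   -0.009473   -0.006316
  eq           0.2921      0.1058     0.02089       1.174
  solve Keq expr → x = -0.003158; check Q = 0.004763
Then remove 0.3583 M of B.
Step 3:
                    E           L           D           B
  init         0.2921      0.1058     0.02089      0.8158
  Δ         -0.005065   -0.001688    0.005065    0.003377
  eq            0.287      0.1041     0.02595      0.8191
  solve Keq expr → x = 0.001688; check Q = 0.004763

[D]_eq = 0.02595 M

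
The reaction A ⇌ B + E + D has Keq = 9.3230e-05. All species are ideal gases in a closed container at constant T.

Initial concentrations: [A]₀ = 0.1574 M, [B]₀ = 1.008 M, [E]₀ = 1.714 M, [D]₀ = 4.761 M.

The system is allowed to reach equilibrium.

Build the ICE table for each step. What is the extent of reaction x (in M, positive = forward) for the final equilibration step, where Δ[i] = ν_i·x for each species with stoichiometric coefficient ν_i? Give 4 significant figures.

x = -1.008 M

Q₀ = 52.26 vs Keq = 9.3230e-05 ⇒ Q>K, reverse
Step 1:
                    A           B           E           D
  init         0.1574       1.008       1.714       4.761
  Δ             1.008      -1.008      -1.008      -1.008
  eq            1.165  4.1002e-05       0.706       3.753
  solve Keq expr → x = -1.008; check Q = 9.3230e-05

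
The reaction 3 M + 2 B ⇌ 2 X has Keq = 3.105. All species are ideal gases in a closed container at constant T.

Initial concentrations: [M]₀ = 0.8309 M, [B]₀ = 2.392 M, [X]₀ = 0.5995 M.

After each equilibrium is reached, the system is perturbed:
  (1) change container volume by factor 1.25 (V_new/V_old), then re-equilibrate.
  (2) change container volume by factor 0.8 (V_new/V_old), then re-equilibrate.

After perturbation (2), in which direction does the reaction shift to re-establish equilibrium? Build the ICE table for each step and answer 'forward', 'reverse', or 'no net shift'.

Q₀ = 0.1095 vs Keq = 3.105 ⇒ Q<K, forward
Step 1:
                  M         B         X
  I          0.8309     2.392    0.5995
  C         -0.4425    -0.295     0.295
  E          0.3884     2.097    0.8945
  solve Keq expr → x = 0.1475; check Q = 3.105
Then change container volume by factor 1.25 (V_new/V_old).
Step 2:
                  M         B         X
  I          0.3107     1.678    0.7156
  C         0.05794   0.03863  -0.03863
  E          0.3687     1.716     0.677
  solve Keq expr → x = -0.01931; check Q = 3.105
Then change container volume by factor 0.8 (V_new/V_old).
Step 3:
                  M         B         X
  I          0.4608     2.145    0.8462
  C        -0.07242  -0.04828   0.04828
  E          0.3884     2.097    0.8945
  solve Keq expr → x = 0.02414; check Q = 3.105

Direction: forward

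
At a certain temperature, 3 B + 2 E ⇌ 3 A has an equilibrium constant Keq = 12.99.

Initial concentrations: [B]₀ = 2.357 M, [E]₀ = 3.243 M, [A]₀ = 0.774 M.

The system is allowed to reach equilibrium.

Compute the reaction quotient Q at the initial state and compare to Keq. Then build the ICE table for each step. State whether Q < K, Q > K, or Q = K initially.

Q₀ = 0.003367 vs Keq = 12.99 ⇒ Q<K, forward
Step 1:
                  B         E         A
  I           2.357     3.243     0.774
  C          -1.712    -1.142     1.712
  E          0.6447     2.101     2.486
  solve Keq expr → x = 0.5708; check Q = 12.99

Q₀ = 0.003367; Q < K (proceeds forward)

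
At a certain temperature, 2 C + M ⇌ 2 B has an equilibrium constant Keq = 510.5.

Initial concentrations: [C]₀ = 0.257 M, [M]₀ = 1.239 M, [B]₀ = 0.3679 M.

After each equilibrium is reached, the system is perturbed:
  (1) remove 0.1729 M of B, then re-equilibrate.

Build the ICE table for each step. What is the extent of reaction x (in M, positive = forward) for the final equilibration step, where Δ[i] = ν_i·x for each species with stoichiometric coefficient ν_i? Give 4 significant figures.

x = 0.003452 M

Q₀ = 1.654 vs Keq = 510.5 ⇒ Q<K, forward
Step 1:
                  C         M         B
  init        0.257     1.239    0.3679
  Δ         -0.2319    -0.116    0.2319
  eq        0.02505     1.123    0.5998
  solve Keq expr → x = 0.116; check Q = 510.5
Then remove 0.1729 M of B.
Step 2:
                  C         M         B
  init      0.02505     1.123    0.4269
  Δ       -0.006905 -0.003452  0.006905
  eq        0.01815      1.12    0.4339
  solve Keq expr → x = 0.003452; check Q = 510.5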